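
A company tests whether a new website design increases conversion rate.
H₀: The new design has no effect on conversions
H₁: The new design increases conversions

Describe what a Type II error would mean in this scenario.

Answer: Keeping the old design when the new one would have increased conversions

Derivation:
Type I error: rejecting H₀ when it is actually true (false positive).
Type II error: failing to reject H₀ when H₁ is actually true (false negative).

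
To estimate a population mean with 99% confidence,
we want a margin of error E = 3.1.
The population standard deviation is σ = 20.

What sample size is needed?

z_0.005 = 2.576
n = (z×σ/E)² = (2.576×20/3.1)²
n = 276.2030
Round up: n = 277

Answer: n = 277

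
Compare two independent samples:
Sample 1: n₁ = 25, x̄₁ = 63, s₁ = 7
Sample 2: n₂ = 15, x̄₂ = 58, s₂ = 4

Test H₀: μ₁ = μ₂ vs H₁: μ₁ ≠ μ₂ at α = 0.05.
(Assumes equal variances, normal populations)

Answer: t = 2.5222, reject H₀

Derivation:
Pooled variance: s²_p = [24×7² + 14×4²]/(38) = 36.8421
s_p = 6.0698
SE = s_p×√(1/n₁ + 1/n₂) = 6.0698×√(1/25 + 1/15) = 1.9824
t = (x̄₁ - x̄₂)/SE = (63 - 58)/1.9824 = 2.5222
df = 38, t-critical = ±2.024
Decision: reject H₀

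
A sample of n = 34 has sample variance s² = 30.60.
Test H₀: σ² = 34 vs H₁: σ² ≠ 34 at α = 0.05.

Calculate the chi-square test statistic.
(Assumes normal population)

Answer: χ² = 29.7000, fail to reject H₀

Derivation:
df = n - 1 = 33
χ² = (n-1)s²/σ₀² = 33×30.60/34 = 29.7000
Critical values: χ²_{0.975,33} = 19.047, χ²_{0.025,33} = 50.725
Rejection region: χ² < 19.047 or χ² > 50.725
Decision: fail to reject H₀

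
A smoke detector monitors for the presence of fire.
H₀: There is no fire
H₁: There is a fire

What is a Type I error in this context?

Type I error: rejecting H₀ when it is actually true (false positive).
Type II error: failing to reject H₀ when H₁ is actually true (false negative).

Answer: The alarm sounds when there is no fire (false alarm)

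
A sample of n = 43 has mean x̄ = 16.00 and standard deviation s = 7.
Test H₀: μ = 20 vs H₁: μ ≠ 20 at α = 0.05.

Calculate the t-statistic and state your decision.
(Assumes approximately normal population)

df = n - 1 = 42
SE = s/√n = 7/√43 = 1.0675
t = (x̄ - μ₀)/SE = (16.00 - 20)/1.0675 = -3.7471
Critical value: t_{0.025,42} = ±2.018
p-value ≈ 0.0005
Decision: reject H₀

Answer: t = -3.7471, reject H₀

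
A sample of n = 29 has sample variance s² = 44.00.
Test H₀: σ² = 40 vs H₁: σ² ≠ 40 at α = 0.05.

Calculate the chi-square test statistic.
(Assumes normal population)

Answer: χ² = 30.8000, fail to reject H₀

Derivation:
df = n - 1 = 28
χ² = (n-1)s²/σ₀² = 28×44.00/40 = 30.8000
Critical values: χ²_{0.975,28} = 15.308, χ²_{0.025,28} = 44.461
Rejection region: χ² < 15.308 or χ² > 44.461
Decision: fail to reject H₀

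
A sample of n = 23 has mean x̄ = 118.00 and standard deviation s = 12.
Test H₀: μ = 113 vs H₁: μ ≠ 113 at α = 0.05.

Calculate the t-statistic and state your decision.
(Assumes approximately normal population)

df = n - 1 = 22
SE = s/√n = 12/√23 = 2.5022
t = (x̄ - μ₀)/SE = (118.00 - 113)/2.5022 = 1.9982
Critical value: t_{0.025,22} = ±2.074
p-value ≈ 0.0582
Decision: fail to reject H₀

Answer: t = 1.9982, fail to reject H₀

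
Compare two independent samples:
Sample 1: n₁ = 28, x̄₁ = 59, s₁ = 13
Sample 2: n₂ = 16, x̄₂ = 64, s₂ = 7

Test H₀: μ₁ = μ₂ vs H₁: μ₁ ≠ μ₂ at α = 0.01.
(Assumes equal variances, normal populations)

Answer: t = -1.4205, fail to reject H₀

Derivation:
Pooled variance: s²_p = [27×13² + 15×7²]/(42) = 126.1429
s_p = 11.2313
SE = s_p×√(1/n₁ + 1/n₂) = 11.2313×√(1/28 + 1/16) = 3.5198
t = (x̄₁ - x̄₂)/SE = (59 - 64)/3.5198 = -1.4205
df = 42, t-critical = ±2.698
Decision: fail to reject H₀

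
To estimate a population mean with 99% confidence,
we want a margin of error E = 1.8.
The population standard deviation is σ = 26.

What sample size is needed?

z_0.005 = 2.576
n = (z×σ/E)² = (2.576×26/1.8)²
n = 1384.5014
Round up: n = 1385

Answer: n = 1385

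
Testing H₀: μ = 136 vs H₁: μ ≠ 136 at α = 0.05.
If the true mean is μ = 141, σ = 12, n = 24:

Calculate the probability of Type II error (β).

Answer: β ≈ 0.4676

Derivation:
SE = σ/√n = 12/√24 = 2.4495
Critical values: μ₀ ± z_0.025×SE = 136 ± 1.960×2.4495
Acceptance region: (131.1990, 140.8010)
Under H₁ (μ = 141): z_high = (140.8010 - 141)/2.4495 = -0.0812, z_low = (131.1990 - 141)/2.4495 = -4.0012
β = P(not reject | H₁) = Φ(-0.0812) - Φ(-4.0012) ≈ 0.4676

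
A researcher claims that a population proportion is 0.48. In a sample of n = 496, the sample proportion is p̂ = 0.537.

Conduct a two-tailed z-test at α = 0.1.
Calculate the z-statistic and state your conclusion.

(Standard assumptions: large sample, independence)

Answer: z = 2.5409, reject H₀

Derivation:
H₀: p = 0.48, H₁: p ≠ 0.48
Standard error: SE = √(p₀(1-p₀)/n) = √(0.48×0.52/496) = 0.022433
z-statistic: z = (p̂ - p₀)/SE = (0.537 - 0.48)/0.022433 = 2.5409
Critical value: z_0.05 = ±1.645
p-value = 0.0111
Decision: reject H₀ at α = 0.1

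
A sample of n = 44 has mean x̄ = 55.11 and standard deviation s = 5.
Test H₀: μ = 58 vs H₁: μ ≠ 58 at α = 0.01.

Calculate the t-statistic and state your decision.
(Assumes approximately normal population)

df = n - 1 = 43
SE = s/√n = 5/√44 = 0.7538
t = (x̄ - μ₀)/SE = (55.11 - 58)/0.7538 = -3.8339
Critical value: t_{0.005,43} = ±2.695
p-value ≈ 0.0004
Decision: reject H₀

Answer: t = -3.8339, reject H₀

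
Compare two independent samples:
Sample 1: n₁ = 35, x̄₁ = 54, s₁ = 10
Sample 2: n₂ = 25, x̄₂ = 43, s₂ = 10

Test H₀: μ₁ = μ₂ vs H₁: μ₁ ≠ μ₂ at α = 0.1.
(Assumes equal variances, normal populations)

Answer: t = 4.2007, reject H₀

Derivation:
Pooled variance: s²_p = [34×10² + 24×10²]/(58) = 100.0000
s_p = 10.0000
SE = s_p×√(1/n₁ + 1/n₂) = 10.0000×√(1/35 + 1/25) = 2.6186
t = (x̄₁ - x̄₂)/SE = (54 - 43)/2.6186 = 4.2007
df = 58, t-critical = ±1.672
Decision: reject H₀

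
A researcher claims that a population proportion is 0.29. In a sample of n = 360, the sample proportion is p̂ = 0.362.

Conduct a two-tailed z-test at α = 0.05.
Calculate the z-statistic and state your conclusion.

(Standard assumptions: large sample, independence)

Answer: z = 3.0107, reject H₀

Derivation:
H₀: p = 0.29, H₁: p ≠ 0.29
Standard error: SE = √(p₀(1-p₀)/n) = √(0.29×0.71/360) = 0.023915
z-statistic: z = (p̂ - p₀)/SE = (0.362 - 0.29)/0.023915 = 3.0107
Critical value: z_0.025 = ±1.960
p-value = 0.0026
Decision: reject H₀ at α = 0.05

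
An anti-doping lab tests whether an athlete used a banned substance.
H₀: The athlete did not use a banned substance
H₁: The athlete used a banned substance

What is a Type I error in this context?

Answer: Falsely accusing a clean athlete of doping

Derivation:
Type I error: rejecting H₀ when it is actually true (false positive).
Type II error: failing to reject H₀ when H₁ is actually true (false negative).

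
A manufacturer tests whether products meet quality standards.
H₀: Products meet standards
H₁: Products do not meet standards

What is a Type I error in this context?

Type I error: rejecting H₀ when it is actually true (false positive).
Type II error: failing to reject H₀ when H₁ is actually true (false negative).

Answer: Rejecting good products that actually meet standards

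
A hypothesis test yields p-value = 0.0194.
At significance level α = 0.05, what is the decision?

Compare p-value to α:
0.0194 < 0.05
Decision: reject H₀

Answer: reject H₀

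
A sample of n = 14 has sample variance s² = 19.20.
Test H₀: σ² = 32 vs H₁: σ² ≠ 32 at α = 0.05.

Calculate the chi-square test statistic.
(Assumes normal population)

Answer: χ² = 7.8000, fail to reject H₀

Derivation:
df = n - 1 = 13
χ² = (n-1)s²/σ₀² = 13×19.20/32 = 7.8000
Critical values: χ²_{0.975,13} = 5.009, χ²_{0.025,13} = 24.736
Rejection region: χ² < 5.009 or χ² > 24.736
Decision: fail to reject H₀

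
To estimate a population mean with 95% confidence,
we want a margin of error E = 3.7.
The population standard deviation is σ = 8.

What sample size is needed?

z_0.025 = 1.960
n = (z×σ/E)² = (1.960×8/3.7)²
n = 17.9593
Round up: n = 18

Answer: n = 18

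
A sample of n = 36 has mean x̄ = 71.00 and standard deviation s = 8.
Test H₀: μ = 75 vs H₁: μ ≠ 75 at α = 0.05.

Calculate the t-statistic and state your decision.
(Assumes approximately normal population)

df = n - 1 = 35
SE = s/√n = 8/√36 = 1.3333
t = (x̄ - μ₀)/SE = (71.00 - 75)/1.3333 = -3.0001
Critical value: t_{0.025,35} = ±2.030
p-value ≈ 0.0049
Decision: reject H₀

Answer: t = -3.0001, reject H₀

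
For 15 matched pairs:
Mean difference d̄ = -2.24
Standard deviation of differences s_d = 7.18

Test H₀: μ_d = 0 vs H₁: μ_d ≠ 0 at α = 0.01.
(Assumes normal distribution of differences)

Answer: t = -1.2083, fail to reject H₀

Derivation:
df = n - 1 = 14
SE = s_d/√n = 7.18/√15 = 1.8539
t = d̄/SE = -2.24/1.8539 = -1.2083
Critical value: t_{0.005,14} = ±2.977
p-value ≈ 0.2469
Decision: fail to reject H₀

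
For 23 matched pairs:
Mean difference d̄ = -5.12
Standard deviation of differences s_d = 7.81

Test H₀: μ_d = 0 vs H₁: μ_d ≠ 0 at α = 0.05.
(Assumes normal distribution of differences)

df = n - 1 = 22
SE = s_d/√n = 7.81/√23 = 1.6285
t = d̄/SE = -5.12/1.6285 = -3.1440
Critical value: t_{0.025,22} = ±2.074
p-value ≈ 0.0047
Decision: reject H₀

Answer: t = -3.1440, reject H₀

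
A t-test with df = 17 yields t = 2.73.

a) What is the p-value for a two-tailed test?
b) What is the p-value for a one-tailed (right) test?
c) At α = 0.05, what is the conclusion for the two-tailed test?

Answer: a) 0.0143, b) 0.0071, c) reject H₀

Derivation:
Using t-distribution with df = 17:
a) Two-tailed: p = 2×P(T > 2.73) = 0.0143
b) One-tailed: p = P(T > 2.73) = 0.0071
c) 0.0143 < 0.05, reject H₀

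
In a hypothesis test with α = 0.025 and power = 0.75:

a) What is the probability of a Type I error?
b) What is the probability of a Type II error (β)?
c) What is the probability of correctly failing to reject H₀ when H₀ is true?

Answer: a) 0.025, b) 0.25, c) 0.975

Derivation:
a) Type I error probability = α = 0.025
b) Power = P(reject H₀ | H₁ true) = 1 - β = 0.75, so Type II error probability = β = 1 - Power = 0.25
c) P(fail to reject H₀ | H₀ true) = 1 - α = 0.975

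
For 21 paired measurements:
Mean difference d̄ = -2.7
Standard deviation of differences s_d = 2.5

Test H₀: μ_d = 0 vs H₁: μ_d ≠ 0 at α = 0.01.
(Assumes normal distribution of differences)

Answer: t = -4.9496, reject H₀

Derivation:
df = n - 1 = 20
SE = s_d/√n = 2.5/√21 = 0.5455
t = d̄/SE = -2.7/0.5455 = -4.9496
Critical value: t_{0.005,20} = ±2.845
p-value ≈ 0.0001
Decision: reject H₀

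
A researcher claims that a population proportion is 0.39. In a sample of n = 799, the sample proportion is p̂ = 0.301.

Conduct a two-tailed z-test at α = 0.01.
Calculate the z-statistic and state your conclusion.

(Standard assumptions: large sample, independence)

Answer: z = -5.1579, reject H₀

Derivation:
H₀: p = 0.39, H₁: p ≠ 0.39
Standard error: SE = √(p₀(1-p₀)/n) = √(0.39×0.61/799) = 0.017255
z-statistic: z = (p̂ - p₀)/SE = (0.301 - 0.39)/0.017255 = -5.1579
Critical value: z_0.005 = ±2.576
p-value < 0.0001
Decision: reject H₀ at α = 0.01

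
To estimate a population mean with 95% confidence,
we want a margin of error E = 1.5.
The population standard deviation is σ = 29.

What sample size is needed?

Answer: n = 1436

Derivation:
z_0.025 = 1.960
n = (z×σ/E)² = (1.960×29/1.5)²
n = 1435.9047
Round up: n = 1436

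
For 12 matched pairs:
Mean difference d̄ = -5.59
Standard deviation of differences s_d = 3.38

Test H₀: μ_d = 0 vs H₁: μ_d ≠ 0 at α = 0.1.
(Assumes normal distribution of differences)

df = n - 1 = 11
SE = s_d/√n = 3.38/√12 = 0.9757
t = d̄/SE = -5.59/0.9757 = -5.7292
Critical value: t_{0.05,11} = ±1.796
p-value ≈ 0.0001
Decision: reject H₀

Answer: t = -5.7292, reject H₀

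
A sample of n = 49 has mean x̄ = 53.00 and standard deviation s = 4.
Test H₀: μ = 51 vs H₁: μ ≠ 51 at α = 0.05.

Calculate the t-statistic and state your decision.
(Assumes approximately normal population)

Answer: t = 3.5002, reject H₀

Derivation:
df = n - 1 = 48
SE = s/√n = 4/√49 = 0.5714
t = (x̄ - μ₀)/SE = (53.00 - 51)/0.5714 = 3.5002
Critical value: t_{0.025,48} = ±2.011
p-value ≈ 0.0010
Decision: reject H₀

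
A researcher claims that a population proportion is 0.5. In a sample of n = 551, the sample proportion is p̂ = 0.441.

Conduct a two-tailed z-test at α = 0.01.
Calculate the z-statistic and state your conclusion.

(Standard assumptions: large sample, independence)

Answer: z = -2.7698, reject H₀

Derivation:
H₀: p = 0.5, H₁: p ≠ 0.5
Standard error: SE = √(p₀(1-p₀)/n) = √(0.5×0.5/551) = 0.021301
z-statistic: z = (p̂ - p₀)/SE = (0.441 - 0.5)/0.021301 = -2.7698
Critical value: z_0.005 = ±2.576
p-value = 0.0056
Decision: reject H₀ at α = 0.01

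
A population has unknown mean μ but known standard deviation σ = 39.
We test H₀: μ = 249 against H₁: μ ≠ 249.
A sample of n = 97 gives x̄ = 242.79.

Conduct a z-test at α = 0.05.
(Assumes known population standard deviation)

Answer: z = -1.5682, fail to reject H₀

Derivation:
Standard error: SE = σ/√n = 39/√97 = 3.9599
z-statistic: z = (x̄ - μ₀)/SE = (242.79 - 249)/3.9599 = -1.5682
Critical value: ±1.960
p-value = 0.1168
Decision: fail to reject H₀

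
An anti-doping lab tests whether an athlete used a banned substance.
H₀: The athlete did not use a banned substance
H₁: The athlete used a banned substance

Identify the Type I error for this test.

Answer: Falsely accusing a clean athlete of doping

Derivation:
Type I error: rejecting H₀ when it is actually true (false positive).
Type II error: failing to reject H₀ when H₁ is actually true (false negative).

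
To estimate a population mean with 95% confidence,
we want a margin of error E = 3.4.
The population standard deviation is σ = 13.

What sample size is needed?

Answer: n = 57

Derivation:
z_0.025 = 1.960
n = (z×σ/E)² = (1.960×13/3.4)²
n = 56.1618
Round up: n = 57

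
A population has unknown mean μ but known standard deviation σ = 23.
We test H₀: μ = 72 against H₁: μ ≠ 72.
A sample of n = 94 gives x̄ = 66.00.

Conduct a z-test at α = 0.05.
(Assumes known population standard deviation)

Standard error: SE = σ/√n = 23/√94 = 2.3723
z-statistic: z = (x̄ - μ₀)/SE = (66.00 - 72)/2.3723 = -2.5292
Critical value: ±1.960
p-value = 0.0114
Decision: reject H₀

Answer: z = -2.5292, reject H₀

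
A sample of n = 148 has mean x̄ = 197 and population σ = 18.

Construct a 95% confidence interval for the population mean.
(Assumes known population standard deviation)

Answer: (194.1000, 199.9000)

Derivation:
Confidence level: 95%, α = 0.05
z_0.025 = 1.960
SE = σ/√n = 18/√148 = 1.4796
Margin of error = 1.960 × 1.4796 = 2.9000
CI: x̄ ± margin = 197 ± 2.9000
CI: (194.1000, 199.9000)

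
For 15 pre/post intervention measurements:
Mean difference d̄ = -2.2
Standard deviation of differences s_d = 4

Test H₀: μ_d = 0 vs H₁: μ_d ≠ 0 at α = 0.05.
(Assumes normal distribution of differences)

df = n - 1 = 14
SE = s_d/√n = 4/√15 = 1.0328
t = d̄/SE = -2.2/1.0328 = -2.1301
Critical value: t_{0.025,14} = ±2.145
p-value ≈ 0.0514
Decision: fail to reject H₀

Answer: t = -2.1301, fail to reject H₀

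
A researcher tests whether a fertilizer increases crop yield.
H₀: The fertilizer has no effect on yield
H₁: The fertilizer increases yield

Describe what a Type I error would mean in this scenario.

Answer: Concluding the fertilizer works when it doesn't

Derivation:
Type I error (α): Rejecting H₀ when H₀ is true
Type II error (β): Failing to reject H₀ when H₁ is true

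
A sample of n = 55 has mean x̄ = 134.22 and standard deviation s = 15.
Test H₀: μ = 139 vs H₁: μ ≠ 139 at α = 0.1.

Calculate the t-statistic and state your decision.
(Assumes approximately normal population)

Answer: t = -2.3633, reject H₀

Derivation:
df = n - 1 = 54
SE = s/√n = 15/√55 = 2.0226
t = (x̄ - μ₀)/SE = (134.22 - 139)/2.0226 = -2.3633
Critical value: t_{0.05,54} = ±1.674
p-value ≈ 0.0217
Decision: reject H₀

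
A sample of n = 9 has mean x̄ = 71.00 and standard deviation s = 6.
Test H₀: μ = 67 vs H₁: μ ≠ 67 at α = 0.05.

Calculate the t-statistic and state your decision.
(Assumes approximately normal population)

df = n - 1 = 8
SE = s/√n = 6/√9 = 2.0000
t = (x̄ - μ₀)/SE = (71.00 - 67)/2.0000 = 2.0000
Critical value: t_{0.025,8} = ±2.306
p-value ≈ 0.0805
Decision: fail to reject H₀

Answer: t = 2.0000, fail to reject H₀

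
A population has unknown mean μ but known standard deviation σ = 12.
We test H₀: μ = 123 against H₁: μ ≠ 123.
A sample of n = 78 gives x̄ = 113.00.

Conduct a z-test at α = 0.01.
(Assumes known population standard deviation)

Standard error: SE = σ/√n = 12/√78 = 1.3587
z-statistic: z = (x̄ - μ₀)/SE = (113.00 - 123)/1.3587 = -7.3600
Critical value: ±2.576
p-value < 0.0001
Decision: reject H₀

Answer: z = -7.3600, reject H₀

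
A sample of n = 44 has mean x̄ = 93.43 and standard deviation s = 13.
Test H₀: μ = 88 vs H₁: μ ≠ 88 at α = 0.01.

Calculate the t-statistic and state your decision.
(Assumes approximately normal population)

Answer: t = 2.7707, reject H₀

Derivation:
df = n - 1 = 43
SE = s/√n = 13/√44 = 1.9598
t = (x̄ - μ₀)/SE = (93.43 - 88)/1.9598 = 2.7707
Critical value: t_{0.005,43} = ±2.695
p-value ≈ 0.0082
Decision: reject H₀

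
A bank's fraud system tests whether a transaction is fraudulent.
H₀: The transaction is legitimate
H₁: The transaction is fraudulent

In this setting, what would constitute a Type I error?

Type I error (α): Rejecting H₀ when H₀ is true
Type II error (β): Failing to reject H₀ when H₁ is true

Answer: Blocking a legitimate transaction as fraud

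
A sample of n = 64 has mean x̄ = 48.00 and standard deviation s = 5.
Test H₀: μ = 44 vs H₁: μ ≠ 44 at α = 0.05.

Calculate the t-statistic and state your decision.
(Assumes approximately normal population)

df = n - 1 = 63
SE = s/√n = 5/√64 = 0.6250
t = (x̄ - μ₀)/SE = (48.00 - 44)/0.6250 = 6.4000
Critical value: t_{0.025,63} = ±1.998
p-value < 0.0001
Decision: reject H₀

Answer: t = 6.4000, reject H₀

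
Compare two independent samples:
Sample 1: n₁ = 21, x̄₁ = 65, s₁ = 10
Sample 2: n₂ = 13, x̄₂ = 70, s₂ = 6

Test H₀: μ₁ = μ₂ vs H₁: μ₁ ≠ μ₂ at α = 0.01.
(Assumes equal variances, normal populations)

Answer: t = -1.6252, fail to reject H₀

Derivation:
Pooled variance: s²_p = [20×10² + 12×6²]/(32) = 76.0000
s_p = 8.7178
SE = s_p×√(1/n₁ + 1/n₂) = 8.7178×√(1/21 + 1/13) = 3.0766
t = (x̄₁ - x̄₂)/SE = (65 - 70)/3.0766 = -1.6252
df = 32, t-critical = ±2.738
Decision: fail to reject H₀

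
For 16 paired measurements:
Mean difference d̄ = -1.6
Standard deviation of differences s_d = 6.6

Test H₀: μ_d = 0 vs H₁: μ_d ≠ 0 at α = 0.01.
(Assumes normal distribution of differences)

Answer: t = -0.9697, fail to reject H₀

Derivation:
df = n - 1 = 15
SE = s_d/√n = 6.6/√16 = 1.6500
t = d̄/SE = -1.6/1.6500 = -0.9697
Critical value: t_{0.005,15} = ±2.947
p-value ≈ 0.3476
Decision: fail to reject H₀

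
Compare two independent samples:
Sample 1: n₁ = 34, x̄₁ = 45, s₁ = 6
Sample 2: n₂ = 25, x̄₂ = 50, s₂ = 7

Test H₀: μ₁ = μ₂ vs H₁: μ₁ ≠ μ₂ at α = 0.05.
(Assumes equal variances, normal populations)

Pooled variance: s²_p = [33×6² + 24×7²]/(57) = 41.4737
s_p = 6.4400
SE = s_p×√(1/n₁ + 1/n₂) = 6.4400×√(1/34 + 1/25) = 1.6967
t = (x̄₁ - x̄₂)/SE = (45 - 50)/1.6967 = -2.9469
df = 57, t-critical = ±2.002
Decision: reject H₀

Answer: t = -2.9469, reject H₀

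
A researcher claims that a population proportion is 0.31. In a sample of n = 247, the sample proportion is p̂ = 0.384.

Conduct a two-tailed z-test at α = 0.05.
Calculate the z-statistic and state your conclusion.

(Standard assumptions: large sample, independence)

Answer: z = 2.5146, reject H₀

Derivation:
H₀: p = 0.31, H₁: p ≠ 0.31
Standard error: SE = √(p₀(1-p₀)/n) = √(0.31×0.69/247) = 0.029428
z-statistic: z = (p̂ - p₀)/SE = (0.384 - 0.31)/0.029428 = 2.5146
Critical value: z_0.025 = ±1.960
p-value = 0.0119
Decision: reject H₀ at α = 0.05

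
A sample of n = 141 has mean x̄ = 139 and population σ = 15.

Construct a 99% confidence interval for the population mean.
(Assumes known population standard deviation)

Confidence level: 99%, α = 0.01
z_0.005 = 2.576
SE = σ/√n = 15/√141 = 1.2632
Margin of error = 2.576 × 1.2632 = 3.2540
CI: x̄ ± margin = 139 ± 3.2540
CI: (135.7460, 142.2540)

Answer: (135.7460, 142.2540)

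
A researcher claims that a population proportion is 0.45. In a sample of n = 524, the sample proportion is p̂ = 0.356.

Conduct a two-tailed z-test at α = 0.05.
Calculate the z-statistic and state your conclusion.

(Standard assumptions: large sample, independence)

H₀: p = 0.45, H₁: p ≠ 0.45
Standard error: SE = √(p₀(1-p₀)/n) = √(0.45×0.55/524) = 0.021733
z-statistic: z = (p̂ - p₀)/SE = (0.356 - 0.45)/0.021733 = -4.3252
Critical value: z_0.025 = ±1.960
p-value < 0.0001
Decision: reject H₀ at α = 0.05

Answer: z = -4.3252, reject H₀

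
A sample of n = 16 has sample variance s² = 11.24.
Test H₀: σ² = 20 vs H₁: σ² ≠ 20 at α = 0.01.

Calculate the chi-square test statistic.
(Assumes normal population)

Answer: χ² = 8.4300, fail to reject H₀

Derivation:
df = n - 1 = 15
χ² = (n-1)s²/σ₀² = 15×11.24/20 = 8.4300
Critical values: χ²_{0.995,15} = 4.601, χ²_{0.005,15} = 32.801
Rejection region: χ² < 4.601 or χ² > 32.801
Decision: fail to reject H₀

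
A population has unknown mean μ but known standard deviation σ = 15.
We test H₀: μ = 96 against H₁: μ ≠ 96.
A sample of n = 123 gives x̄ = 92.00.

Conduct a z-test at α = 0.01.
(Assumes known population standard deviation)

Standard error: SE = σ/√n = 15/√123 = 1.3525
z-statistic: z = (x̄ - μ₀)/SE = (92.00 - 96)/1.3525 = -2.9575
Critical value: ±2.576
p-value = 0.0031
Decision: reject H₀

Answer: z = -2.9575, reject H₀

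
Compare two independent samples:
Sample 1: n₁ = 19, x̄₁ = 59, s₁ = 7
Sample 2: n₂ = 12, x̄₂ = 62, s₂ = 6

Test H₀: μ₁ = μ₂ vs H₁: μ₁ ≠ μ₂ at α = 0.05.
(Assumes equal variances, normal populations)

Pooled variance: s²_p = [18×7² + 11×6²]/(29) = 44.0690
s_p = 6.6384
SE = s_p×√(1/n₁ + 1/n₂) = 6.6384×√(1/19 + 1/12) = 2.4478
t = (x̄₁ - x̄₂)/SE = (59 - 62)/2.4478 = -1.2256
df = 29, t-critical = ±2.045
Decision: fail to reject H₀

Answer: t = -1.2256, fail to reject H₀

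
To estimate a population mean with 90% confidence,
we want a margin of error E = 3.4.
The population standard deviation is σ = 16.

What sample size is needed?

Answer: n = 60

Derivation:
z_0.05 = 1.645
n = (z×σ/E)² = (1.645×16/3.4)²
n = 59.9258
Round up: n = 60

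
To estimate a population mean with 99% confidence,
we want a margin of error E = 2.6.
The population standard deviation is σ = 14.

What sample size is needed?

z_0.005 = 2.576
n = (z×σ/E)² = (2.576×14/2.6)²
n = 192.3982
Round up: n = 193

Answer: n = 193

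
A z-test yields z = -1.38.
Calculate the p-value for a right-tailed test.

Answer: p-value ≈ 0.9162

Derivation:
For z = -1.38:
p = P(Z > -1.38) = 1 - Φ(-1.38) = 0.9162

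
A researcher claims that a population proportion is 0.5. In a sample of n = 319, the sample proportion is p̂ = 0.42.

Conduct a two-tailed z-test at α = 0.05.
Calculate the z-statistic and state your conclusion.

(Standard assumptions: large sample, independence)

Answer: z = -2.8577, reject H₀

Derivation:
H₀: p = 0.5, H₁: p ≠ 0.5
Standard error: SE = √(p₀(1-p₀)/n) = √(0.5×0.5/319) = 0.027995
z-statistic: z = (p̂ - p₀)/SE = (0.42 - 0.5)/0.027995 = -2.8577
Critical value: z_0.025 = ±1.960
p-value = 0.0043
Decision: reject H₀ at α = 0.05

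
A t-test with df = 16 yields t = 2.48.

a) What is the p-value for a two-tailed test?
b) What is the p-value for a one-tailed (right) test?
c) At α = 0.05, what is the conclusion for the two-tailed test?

Using t-distribution with df = 16:
a) Two-tailed: p = 2×P(T > 2.48) = 0.0246
b) One-tailed: p = P(T > 2.48) = 0.0123
c) 0.0246 < 0.05, reject H₀

Answer: a) 0.0246, b) 0.0123, c) reject H₀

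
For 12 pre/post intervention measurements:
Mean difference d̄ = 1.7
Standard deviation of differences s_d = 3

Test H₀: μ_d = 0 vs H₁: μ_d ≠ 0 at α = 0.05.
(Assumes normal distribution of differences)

Answer: t = 1.9630, fail to reject H₀

Derivation:
df = n - 1 = 11
SE = s_d/√n = 3/√12 = 0.8660
t = d̄/SE = 1.7/0.8660 = 1.9630
Critical value: t_{0.025,11} = ±2.201
p-value ≈ 0.0754
Decision: fail to reject H₀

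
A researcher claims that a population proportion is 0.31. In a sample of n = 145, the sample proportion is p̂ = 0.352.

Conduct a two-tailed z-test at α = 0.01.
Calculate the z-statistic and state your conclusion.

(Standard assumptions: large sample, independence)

H₀: p = 0.31, H₁: p ≠ 0.31
Standard error: SE = √(p₀(1-p₀)/n) = √(0.31×0.69/145) = 0.038408
z-statistic: z = (p̂ - p₀)/SE = (0.352 - 0.31)/0.038408 = 1.0935
Critical value: z_0.005 = ±2.576
p-value = 0.2742
Decision: fail to reject H₀ at α = 0.01

Answer: z = 1.0935, fail to reject H₀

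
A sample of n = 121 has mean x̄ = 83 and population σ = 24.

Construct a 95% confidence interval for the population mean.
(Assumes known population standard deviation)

Confidence level: 95%, α = 0.05
z_0.025 = 1.960
SE = σ/√n = 24/√121 = 2.1818
Margin of error = 1.960 × 2.1818 = 4.2763
CI: x̄ ± margin = 83 ± 4.2763
CI: (78.7237, 87.2763)

Answer: (78.7237, 87.2763)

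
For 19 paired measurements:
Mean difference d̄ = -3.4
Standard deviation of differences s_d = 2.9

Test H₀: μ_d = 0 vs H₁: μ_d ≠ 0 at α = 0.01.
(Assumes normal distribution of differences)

df = n - 1 = 18
SE = s_d/√n = 2.9/√19 = 0.6653
t = d̄/SE = -3.4/0.6653 = -5.1105
Critical value: t_{0.005,18} = ±2.878
p-value ≈ 0.0001
Decision: reject H₀

Answer: t = -5.1105, reject H₀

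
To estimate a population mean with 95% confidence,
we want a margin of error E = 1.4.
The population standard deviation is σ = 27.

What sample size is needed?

z_0.025 = 1.960
n = (z×σ/E)² = (1.960×27/1.4)²
n = 1428.8400
Round up: n = 1429

Answer: n = 1429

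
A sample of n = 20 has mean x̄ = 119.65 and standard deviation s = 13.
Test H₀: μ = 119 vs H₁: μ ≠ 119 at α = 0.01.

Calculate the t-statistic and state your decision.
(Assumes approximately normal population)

Answer: t = 0.2236, fail to reject H₀

Derivation:
df = n - 1 = 19
SE = s/√n = 13/√20 = 2.9069
t = (x̄ - μ₀)/SE = (119.65 - 119)/2.9069 = 0.2236
Critical value: t_{0.005,19} = ±2.861
p-value ≈ 0.8255
Decision: fail to reject H₀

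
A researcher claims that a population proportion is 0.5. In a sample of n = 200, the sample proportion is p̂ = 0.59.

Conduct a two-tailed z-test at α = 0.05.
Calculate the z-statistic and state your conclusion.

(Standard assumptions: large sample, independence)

Answer: z = 2.5456, reject H₀

Derivation:
H₀: p = 0.5, H₁: p ≠ 0.5
Standard error: SE = √(p₀(1-p₀)/n) = √(0.5×0.5/200) = 0.035355
z-statistic: z = (p̂ - p₀)/SE = (0.59 - 0.5)/0.035355 = 2.5456
Critical value: z_0.025 = ±1.960
p-value = 0.0109
Decision: reject H₀ at α = 0.05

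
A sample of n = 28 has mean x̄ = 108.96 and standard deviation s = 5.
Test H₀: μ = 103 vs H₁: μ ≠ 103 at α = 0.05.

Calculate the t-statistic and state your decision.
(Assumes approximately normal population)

Answer: t = 6.3075, reject H₀

Derivation:
df = n - 1 = 27
SE = s/√n = 5/√28 = 0.9449
t = (x̄ - μ₀)/SE = (108.96 - 103)/0.9449 = 6.3075
Critical value: t_{0.025,27} = ±2.052
p-value < 0.0001
Decision: reject H₀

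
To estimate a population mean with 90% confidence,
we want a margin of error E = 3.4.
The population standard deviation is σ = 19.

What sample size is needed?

Answer: n = 85

Derivation:
z_0.05 = 1.645
n = (z×σ/E)² = (1.645×19/3.4)²
n = 84.5048
Round up: n = 85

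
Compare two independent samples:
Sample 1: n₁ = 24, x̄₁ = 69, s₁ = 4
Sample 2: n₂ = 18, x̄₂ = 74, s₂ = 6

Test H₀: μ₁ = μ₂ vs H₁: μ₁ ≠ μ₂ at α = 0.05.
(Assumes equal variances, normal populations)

Answer: t = -3.2398, reject H₀

Derivation:
Pooled variance: s²_p = [23×4² + 17×6²]/(40) = 24.5000
s_p = 4.9497
SE = s_p×√(1/n₁ + 1/n₂) = 4.9497×√(1/24 + 1/18) = 1.5433
t = (x̄₁ - x̄₂)/SE = (69 - 74)/1.5433 = -3.2398
df = 40, t-critical = ±2.021
Decision: reject H₀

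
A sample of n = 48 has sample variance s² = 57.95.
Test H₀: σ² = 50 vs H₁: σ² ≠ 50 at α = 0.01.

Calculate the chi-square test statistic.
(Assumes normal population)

df = n - 1 = 47
χ² = (n-1)s²/σ₀² = 47×57.95/50 = 54.4730
Critical values: χ²_{0.995,47} = 25.775, χ²_{0.005,47} = 75.704
Rejection region: χ² < 25.775 or χ² > 75.704
Decision: fail to reject H₀

Answer: χ² = 54.4730, fail to reject H₀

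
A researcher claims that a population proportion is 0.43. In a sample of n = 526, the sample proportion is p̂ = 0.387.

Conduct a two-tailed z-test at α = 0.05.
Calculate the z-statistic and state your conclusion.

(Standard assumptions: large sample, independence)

Answer: z = -1.9920, reject H₀

Derivation:
H₀: p = 0.43, H₁: p ≠ 0.43
Standard error: SE = √(p₀(1-p₀)/n) = √(0.43×0.57/526) = 0.021586
z-statistic: z = (p̂ - p₀)/SE = (0.387 - 0.43)/0.021586 = -1.9920
Critical value: z_0.025 = ±1.960
p-value = 0.0464
Decision: reject H₀ at α = 0.05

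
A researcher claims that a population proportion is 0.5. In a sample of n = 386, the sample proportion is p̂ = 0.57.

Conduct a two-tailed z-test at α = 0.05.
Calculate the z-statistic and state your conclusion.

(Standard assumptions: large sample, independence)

H₀: p = 0.5, H₁: p ≠ 0.5
Standard error: SE = √(p₀(1-p₀)/n) = √(0.5×0.5/386) = 0.025449
z-statistic: z = (p̂ - p₀)/SE = (0.57 - 0.5)/0.025449 = 2.7506
Critical value: z_0.025 = ±1.960
p-value = 0.0059
Decision: reject H₀ at α = 0.05

Answer: z = 2.7506, reject H₀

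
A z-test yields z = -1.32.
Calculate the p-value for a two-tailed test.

For z = -1.32:
p = 2×P(Z > |-1.32|) = 2×(1 - Φ(1.32)) = 0.1868

Answer: p-value ≈ 0.1868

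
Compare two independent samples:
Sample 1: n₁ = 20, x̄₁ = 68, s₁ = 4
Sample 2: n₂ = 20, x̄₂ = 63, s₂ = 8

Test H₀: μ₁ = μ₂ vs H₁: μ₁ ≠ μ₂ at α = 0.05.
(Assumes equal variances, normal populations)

Answer: t = 2.5000, reject H₀

Derivation:
Pooled variance: s²_p = [19×4² + 19×8²]/(38) = 40.0000
s_p = 6.3246
SE = s_p×√(1/n₁ + 1/n₂) = 6.3246×√(1/20 + 1/20) = 2.0000
t = (x̄₁ - x̄₂)/SE = (68 - 63)/2.0000 = 2.5000
df = 38, t-critical = ±2.024
Decision: reject H₀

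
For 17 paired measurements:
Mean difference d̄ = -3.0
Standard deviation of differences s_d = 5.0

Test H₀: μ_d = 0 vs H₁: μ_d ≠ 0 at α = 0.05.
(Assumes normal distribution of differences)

Answer: t = -2.4738, reject H₀

Derivation:
df = n - 1 = 16
SE = s_d/√n = 5.0/√17 = 1.2127
t = d̄/SE = -3.0/1.2127 = -2.4738
Critical value: t_{0.025,16} = ±2.120
p-value ≈ 0.0250
Decision: reject H₀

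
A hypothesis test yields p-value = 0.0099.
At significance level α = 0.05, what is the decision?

Answer: reject H₀

Derivation:
Compare p-value to α:
0.0099 < 0.05
Decision: reject H₀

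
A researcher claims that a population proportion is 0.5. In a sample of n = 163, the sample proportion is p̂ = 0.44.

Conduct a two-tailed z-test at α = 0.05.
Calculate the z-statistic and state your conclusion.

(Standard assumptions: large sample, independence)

H₀: p = 0.5, H₁: p ≠ 0.5
Standard error: SE = √(p₀(1-p₀)/n) = √(0.5×0.5/163) = 0.039163
z-statistic: z = (p̂ - p₀)/SE = (0.44 - 0.5)/0.039163 = -1.5321
Critical value: z_0.025 = ±1.960
p-value = 0.1255
Decision: fail to reject H₀ at α = 0.05

Answer: z = -1.5321, fail to reject H₀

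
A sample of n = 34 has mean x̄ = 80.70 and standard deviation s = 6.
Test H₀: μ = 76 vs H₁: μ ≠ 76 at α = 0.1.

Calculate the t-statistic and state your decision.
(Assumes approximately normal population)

Answer: t = 4.5675, reject H₀

Derivation:
df = n - 1 = 33
SE = s/√n = 6/√34 = 1.0290
t = (x̄ - μ₀)/SE = (80.70 - 76)/1.0290 = 4.5675
Critical value: t_{0.05,33} = ±1.692
p-value ≈ 0.0001
Decision: reject H₀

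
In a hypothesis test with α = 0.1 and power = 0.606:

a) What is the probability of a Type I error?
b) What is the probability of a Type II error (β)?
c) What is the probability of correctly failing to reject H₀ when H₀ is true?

Answer: a) 0.1, b) 0.394, c) 0.9

Derivation:
a) Type I error probability = α = 0.1
b) Power = P(reject H₀ | H₁ true) = 1 - β = 0.606, so Type II error probability = β = 1 - Power = 0.394
c) P(fail to reject H₀ | H₀ true) = 1 - α = 0.9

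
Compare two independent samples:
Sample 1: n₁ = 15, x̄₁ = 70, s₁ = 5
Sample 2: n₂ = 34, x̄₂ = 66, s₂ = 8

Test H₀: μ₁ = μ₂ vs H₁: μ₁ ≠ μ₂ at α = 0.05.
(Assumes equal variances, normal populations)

Answer: t = 1.7830, fail to reject H₀

Derivation:
Pooled variance: s²_p = [14×5² + 33×8²]/(47) = 52.3830
s_p = 7.2376
SE = s_p×√(1/n₁ + 1/n₂) = 7.2376×√(1/15 + 1/34) = 2.2434
t = (x̄₁ - x̄₂)/SE = (70 - 66)/2.2434 = 1.7830
df = 47, t-critical = ±2.012
Decision: fail to reject H₀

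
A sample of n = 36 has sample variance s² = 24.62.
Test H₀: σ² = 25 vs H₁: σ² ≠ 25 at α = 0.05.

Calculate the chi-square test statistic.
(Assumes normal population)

Answer: χ² = 34.4680, fail to reject H₀

Derivation:
df = n - 1 = 35
χ² = (n-1)s²/σ₀² = 35×24.62/25 = 34.4680
Critical values: χ²_{0.975,35} = 20.569, χ²_{0.025,35} = 53.203
Rejection region: χ² < 20.569 or χ² > 53.203
Decision: fail to reject H₀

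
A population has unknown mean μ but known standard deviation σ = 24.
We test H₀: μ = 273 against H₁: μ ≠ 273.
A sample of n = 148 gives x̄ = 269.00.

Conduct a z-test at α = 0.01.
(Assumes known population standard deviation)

Answer: z = -2.0276, fail to reject H₀

Derivation:
Standard error: SE = σ/√n = 24/√148 = 1.9728
z-statistic: z = (x̄ - μ₀)/SE = (269.00 - 273)/1.9728 = -2.0276
Critical value: ±2.576
p-value = 0.0426
Decision: fail to reject H₀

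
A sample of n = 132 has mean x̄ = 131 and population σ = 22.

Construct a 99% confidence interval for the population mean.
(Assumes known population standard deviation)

Answer: (126.0672, 135.9328)

Derivation:
Confidence level: 99%, α = 0.01
z_0.005 = 2.576
SE = σ/√n = 22/√132 = 1.9149
Margin of error = 2.576 × 1.9149 = 4.9328
CI: x̄ ± margin = 131 ± 4.9328
CI: (126.0672, 135.9328)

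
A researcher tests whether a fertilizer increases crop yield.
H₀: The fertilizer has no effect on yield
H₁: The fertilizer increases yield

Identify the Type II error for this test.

Answer: Failing to recommend an effective fertilizer

Derivation:
Type I error: rejecting H₀ when it is actually true (false positive).
Type II error: failing to reject H₀ when H₁ is actually true (false negative).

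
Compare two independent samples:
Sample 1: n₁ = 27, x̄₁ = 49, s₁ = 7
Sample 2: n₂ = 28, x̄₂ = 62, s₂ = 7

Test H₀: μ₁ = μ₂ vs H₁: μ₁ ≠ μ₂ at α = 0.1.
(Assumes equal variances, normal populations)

Answer: t = -6.8852, reject H₀

Derivation:
Pooled variance: s²_p = [26×7² + 27×7²]/(53) = 49.0000
s_p = 7.0000
SE = s_p×√(1/n₁ + 1/n₂) = 7.0000×√(1/27 + 1/28) = 1.8881
t = (x̄₁ - x̄₂)/SE = (49 - 62)/1.8881 = -6.8852
df = 53, t-critical = ±1.674
Decision: reject H₀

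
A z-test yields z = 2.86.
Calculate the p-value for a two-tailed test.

Answer: p-value ≈ 0.0042

Derivation:
For z = 2.86:
p = 2×P(Z > |2.86|) = 2×(1 - Φ(2.86)) = 0.0042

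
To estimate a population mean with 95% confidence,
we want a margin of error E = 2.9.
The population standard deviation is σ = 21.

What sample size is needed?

z_0.025 = 1.960
n = (z×σ/E)² = (1.960×21/2.9)²
n = 201.4442
Round up: n = 202

Answer: n = 202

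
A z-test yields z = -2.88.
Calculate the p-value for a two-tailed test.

For z = -2.88:
p = 2×P(Z > |-2.88|) = 2×(1 - Φ(2.88)) = 0.0040

Answer: p-value ≈ 0.0040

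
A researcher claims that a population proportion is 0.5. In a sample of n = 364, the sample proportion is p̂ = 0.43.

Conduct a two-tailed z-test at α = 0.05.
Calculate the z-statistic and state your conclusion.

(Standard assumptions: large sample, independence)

H₀: p = 0.5, H₁: p ≠ 0.5
Standard error: SE = √(p₀(1-p₀)/n) = √(0.5×0.5/364) = 0.026207
z-statistic: z = (p̂ - p₀)/SE = (0.43 - 0.5)/0.026207 = -2.6710
Critical value: z_0.025 = ±1.960
p-value = 0.0076
Decision: reject H₀ at α = 0.05

Answer: z = -2.6710, reject H₀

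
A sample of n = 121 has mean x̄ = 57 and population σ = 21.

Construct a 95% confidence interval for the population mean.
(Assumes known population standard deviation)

Confidence level: 95%, α = 0.05
z_0.025 = 1.960
SE = σ/√n = 21/√121 = 1.9091
Margin of error = 1.960 × 1.9091 = 3.7418
CI: x̄ ± margin = 57 ± 3.7418
CI: (53.2582, 60.7418)

Answer: (53.2582, 60.7418)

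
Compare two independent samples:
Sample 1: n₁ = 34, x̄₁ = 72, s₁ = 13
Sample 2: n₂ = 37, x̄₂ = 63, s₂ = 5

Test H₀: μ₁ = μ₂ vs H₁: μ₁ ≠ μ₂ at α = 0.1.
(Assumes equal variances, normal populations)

Pooled variance: s²_p = [33×13² + 36×5²]/(69) = 93.8696
s_p = 9.6886
SE = s_p×√(1/n₁ + 1/n₂) = 9.6886×√(1/34 + 1/37) = 2.3017
t = (x̄₁ - x̄₂)/SE = (72 - 63)/2.3017 = 3.9102
df = 69, t-critical = ±1.667
Decision: reject H₀

Answer: t = 3.9102, reject H₀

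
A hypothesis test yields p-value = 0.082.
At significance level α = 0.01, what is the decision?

Answer: fail to reject H₀

Derivation:
Compare p-value to α:
0.082 ≥ 0.01
Decision: fail to reject H₀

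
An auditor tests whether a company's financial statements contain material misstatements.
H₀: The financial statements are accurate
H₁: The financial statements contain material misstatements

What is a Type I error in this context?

Answer: Concluding the statements are misstated when they are actually accurate

Derivation:
A Type I error (probability α) occurs when we reject a true H₀.
A Type II error (probability β) occurs when we fail to reject a false H₀.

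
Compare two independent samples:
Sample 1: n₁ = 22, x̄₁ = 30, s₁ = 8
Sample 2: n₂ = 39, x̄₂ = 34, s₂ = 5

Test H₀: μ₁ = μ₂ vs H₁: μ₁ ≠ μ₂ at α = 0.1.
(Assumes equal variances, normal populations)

Answer: t = -2.4059, reject H₀

Derivation:
Pooled variance: s²_p = [21×8² + 38×5²]/(59) = 38.8814
s_p = 6.2355
SE = s_p×√(1/n₁ + 1/n₂) = 6.2355×√(1/22 + 1/39) = 1.6626
t = (x̄₁ - x̄₂)/SE = (30 - 34)/1.6626 = -2.4059
df = 59, t-critical = ±1.671
Decision: reject H₀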